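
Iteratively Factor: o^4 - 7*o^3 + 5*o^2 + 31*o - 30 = (o + 2)*(o^3 - 9*o^2 + 23*o - 15) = (o - 1)*(o + 2)*(o^2 - 8*o + 15) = (o - 3)*(o - 1)*(o + 2)*(o - 5)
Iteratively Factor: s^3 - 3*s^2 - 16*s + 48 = (s - 3)*(s^2 - 16) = (s - 3)*(s + 4)*(s - 4)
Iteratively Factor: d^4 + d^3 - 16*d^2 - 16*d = (d + 1)*(d^3 - 16*d) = (d + 1)*(d + 4)*(d^2 - 4*d) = (d - 4)*(d + 1)*(d + 4)*(d)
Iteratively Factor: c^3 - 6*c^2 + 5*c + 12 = (c + 1)*(c^2 - 7*c + 12) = (c - 4)*(c + 1)*(c - 3)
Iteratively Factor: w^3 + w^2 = (w + 1)*(w^2) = w*(w + 1)*(w)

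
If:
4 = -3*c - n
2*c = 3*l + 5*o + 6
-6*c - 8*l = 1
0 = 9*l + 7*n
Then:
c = -233/222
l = 49/74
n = -63/74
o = -2239/1110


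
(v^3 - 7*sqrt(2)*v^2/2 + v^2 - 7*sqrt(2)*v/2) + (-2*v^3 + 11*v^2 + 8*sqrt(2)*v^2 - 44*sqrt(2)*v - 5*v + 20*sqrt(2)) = -v^3 + 9*sqrt(2)*v^2/2 + 12*v^2 - 95*sqrt(2)*v/2 - 5*v + 20*sqrt(2)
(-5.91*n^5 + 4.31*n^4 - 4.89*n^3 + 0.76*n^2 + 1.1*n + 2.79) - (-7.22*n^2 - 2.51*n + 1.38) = -5.91*n^5 + 4.31*n^4 - 4.89*n^3 + 7.98*n^2 + 3.61*n + 1.41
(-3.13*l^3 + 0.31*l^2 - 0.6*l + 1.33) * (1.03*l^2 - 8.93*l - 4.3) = -3.2239*l^5 + 28.2702*l^4 + 10.0727*l^3 + 5.3949*l^2 - 9.2969*l - 5.719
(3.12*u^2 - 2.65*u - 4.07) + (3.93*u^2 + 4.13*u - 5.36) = 7.05*u^2 + 1.48*u - 9.43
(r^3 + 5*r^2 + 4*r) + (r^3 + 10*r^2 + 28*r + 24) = 2*r^3 + 15*r^2 + 32*r + 24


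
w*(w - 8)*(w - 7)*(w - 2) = w^4 - 17*w^3 + 86*w^2 - 112*w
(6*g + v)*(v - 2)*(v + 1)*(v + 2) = 6*g*v^3 + 6*g*v^2 - 24*g*v - 24*g + v^4 + v^3 - 4*v^2 - 4*v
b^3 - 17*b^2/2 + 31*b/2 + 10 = (b - 5)*(b - 4)*(b + 1/2)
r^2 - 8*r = r*(r - 8)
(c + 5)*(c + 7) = c^2 + 12*c + 35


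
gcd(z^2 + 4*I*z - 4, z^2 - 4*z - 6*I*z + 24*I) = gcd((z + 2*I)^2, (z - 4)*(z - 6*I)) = 1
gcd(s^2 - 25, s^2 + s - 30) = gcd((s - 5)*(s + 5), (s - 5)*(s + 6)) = s - 5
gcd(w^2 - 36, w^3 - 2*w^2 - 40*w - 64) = 1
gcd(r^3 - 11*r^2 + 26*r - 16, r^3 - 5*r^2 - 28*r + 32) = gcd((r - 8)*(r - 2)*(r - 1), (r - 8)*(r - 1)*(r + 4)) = r^2 - 9*r + 8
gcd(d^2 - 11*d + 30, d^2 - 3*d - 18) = d - 6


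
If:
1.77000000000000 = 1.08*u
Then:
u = 1.64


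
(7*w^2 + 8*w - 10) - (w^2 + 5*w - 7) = 6*w^2 + 3*w - 3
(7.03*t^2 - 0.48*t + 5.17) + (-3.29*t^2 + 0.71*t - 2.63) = 3.74*t^2 + 0.23*t + 2.54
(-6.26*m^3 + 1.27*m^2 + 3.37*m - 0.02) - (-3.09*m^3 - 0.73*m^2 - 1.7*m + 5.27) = -3.17*m^3 + 2.0*m^2 + 5.07*m - 5.29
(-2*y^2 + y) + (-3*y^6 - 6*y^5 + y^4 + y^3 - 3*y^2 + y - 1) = -3*y^6 - 6*y^5 + y^4 + y^3 - 5*y^2 + 2*y - 1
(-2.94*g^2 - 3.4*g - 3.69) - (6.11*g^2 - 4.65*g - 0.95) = -9.05*g^2 + 1.25*g - 2.74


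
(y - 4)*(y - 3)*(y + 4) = y^3 - 3*y^2 - 16*y + 48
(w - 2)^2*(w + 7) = w^3 + 3*w^2 - 24*w + 28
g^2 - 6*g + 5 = (g - 5)*(g - 1)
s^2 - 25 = (s - 5)*(s + 5)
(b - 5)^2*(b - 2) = b^3 - 12*b^2 + 45*b - 50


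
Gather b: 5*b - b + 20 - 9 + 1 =4*b + 12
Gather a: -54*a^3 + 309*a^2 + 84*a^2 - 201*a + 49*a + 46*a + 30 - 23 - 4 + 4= -54*a^3 + 393*a^2 - 106*a + 7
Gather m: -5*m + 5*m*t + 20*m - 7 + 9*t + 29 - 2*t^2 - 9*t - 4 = m*(5*t + 15) - 2*t^2 + 18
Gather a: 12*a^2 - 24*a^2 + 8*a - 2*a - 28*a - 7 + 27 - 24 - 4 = -12*a^2 - 22*a - 8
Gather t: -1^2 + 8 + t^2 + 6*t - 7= t^2 + 6*t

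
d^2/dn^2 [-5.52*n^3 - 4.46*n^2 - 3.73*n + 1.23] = -33.12*n - 8.92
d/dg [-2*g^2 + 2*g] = 2 - 4*g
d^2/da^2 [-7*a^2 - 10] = -14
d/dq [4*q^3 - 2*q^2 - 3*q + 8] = 12*q^2 - 4*q - 3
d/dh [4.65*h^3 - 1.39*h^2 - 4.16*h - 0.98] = 13.95*h^2 - 2.78*h - 4.16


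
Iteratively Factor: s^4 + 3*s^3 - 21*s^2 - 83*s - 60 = (s + 4)*(s^3 - s^2 - 17*s - 15) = (s - 5)*(s + 4)*(s^2 + 4*s + 3) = (s - 5)*(s + 3)*(s + 4)*(s + 1)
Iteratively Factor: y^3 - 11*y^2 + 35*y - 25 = (y - 5)*(y^2 - 6*y + 5) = (y - 5)^2*(y - 1)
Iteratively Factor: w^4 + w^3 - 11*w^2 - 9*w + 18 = (w + 3)*(w^3 - 2*w^2 - 5*w + 6) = (w - 1)*(w + 3)*(w^2 - w - 6) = (w - 1)*(w + 2)*(w + 3)*(w - 3)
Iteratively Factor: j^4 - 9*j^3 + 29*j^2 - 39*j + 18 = (j - 3)*(j^3 - 6*j^2 + 11*j - 6) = (j - 3)^2*(j^2 - 3*j + 2) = (j - 3)^2*(j - 2)*(j - 1)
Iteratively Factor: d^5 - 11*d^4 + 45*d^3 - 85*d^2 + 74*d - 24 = (d - 3)*(d^4 - 8*d^3 + 21*d^2 - 22*d + 8) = (d - 3)*(d - 2)*(d^3 - 6*d^2 + 9*d - 4) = (d - 3)*(d - 2)*(d - 1)*(d^2 - 5*d + 4) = (d - 4)*(d - 3)*(d - 2)*(d - 1)*(d - 1)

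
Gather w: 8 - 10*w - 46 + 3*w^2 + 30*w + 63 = 3*w^2 + 20*w + 25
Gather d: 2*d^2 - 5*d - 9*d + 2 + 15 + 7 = 2*d^2 - 14*d + 24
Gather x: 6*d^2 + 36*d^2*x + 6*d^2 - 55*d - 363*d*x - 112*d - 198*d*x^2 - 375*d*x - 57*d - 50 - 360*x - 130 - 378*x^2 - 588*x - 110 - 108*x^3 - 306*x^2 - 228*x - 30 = 12*d^2 - 224*d - 108*x^3 + x^2*(-198*d - 684) + x*(36*d^2 - 738*d - 1176) - 320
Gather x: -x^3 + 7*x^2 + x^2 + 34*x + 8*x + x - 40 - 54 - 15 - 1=-x^3 + 8*x^2 + 43*x - 110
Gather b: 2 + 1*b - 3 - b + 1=0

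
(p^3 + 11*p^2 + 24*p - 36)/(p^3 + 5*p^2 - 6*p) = (p + 6)/p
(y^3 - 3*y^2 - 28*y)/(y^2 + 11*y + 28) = y*(y - 7)/(y + 7)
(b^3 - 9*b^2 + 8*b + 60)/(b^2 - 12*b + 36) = (b^2 - 3*b - 10)/(b - 6)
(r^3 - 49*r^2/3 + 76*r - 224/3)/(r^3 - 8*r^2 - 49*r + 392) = (r - 4/3)/(r + 7)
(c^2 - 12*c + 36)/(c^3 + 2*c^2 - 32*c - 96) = (c - 6)/(c^2 + 8*c + 16)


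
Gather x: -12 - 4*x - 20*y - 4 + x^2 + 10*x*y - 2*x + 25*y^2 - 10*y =x^2 + x*(10*y - 6) + 25*y^2 - 30*y - 16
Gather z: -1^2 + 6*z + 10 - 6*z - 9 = 0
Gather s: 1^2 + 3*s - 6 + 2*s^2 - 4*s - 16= 2*s^2 - s - 21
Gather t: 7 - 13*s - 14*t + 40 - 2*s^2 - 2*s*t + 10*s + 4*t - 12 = -2*s^2 - 3*s + t*(-2*s - 10) + 35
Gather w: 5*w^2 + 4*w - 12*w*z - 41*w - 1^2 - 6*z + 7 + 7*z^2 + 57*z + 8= 5*w^2 + w*(-12*z - 37) + 7*z^2 + 51*z + 14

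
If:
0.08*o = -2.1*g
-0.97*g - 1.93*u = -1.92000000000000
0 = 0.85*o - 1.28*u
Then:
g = -0.06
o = 1.54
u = 1.02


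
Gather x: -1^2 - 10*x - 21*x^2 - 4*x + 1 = -21*x^2 - 14*x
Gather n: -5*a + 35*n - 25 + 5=-5*a + 35*n - 20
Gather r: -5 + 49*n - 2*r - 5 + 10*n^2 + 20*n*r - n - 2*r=10*n^2 + 48*n + r*(20*n - 4) - 10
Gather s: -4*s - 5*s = -9*s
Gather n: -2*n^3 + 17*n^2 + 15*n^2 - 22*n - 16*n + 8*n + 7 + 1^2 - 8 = -2*n^3 + 32*n^2 - 30*n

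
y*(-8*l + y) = -8*l*y + y^2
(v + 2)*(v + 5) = v^2 + 7*v + 10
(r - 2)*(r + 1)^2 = r^3 - 3*r - 2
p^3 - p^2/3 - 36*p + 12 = (p - 6)*(p - 1/3)*(p + 6)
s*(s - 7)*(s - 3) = s^3 - 10*s^2 + 21*s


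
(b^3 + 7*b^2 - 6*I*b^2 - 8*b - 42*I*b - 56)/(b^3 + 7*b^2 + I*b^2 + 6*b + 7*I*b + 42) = (b - 4*I)/(b + 3*I)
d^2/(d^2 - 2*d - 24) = d^2/(d^2 - 2*d - 24)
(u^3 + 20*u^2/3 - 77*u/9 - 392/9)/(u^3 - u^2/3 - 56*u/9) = (u + 7)/u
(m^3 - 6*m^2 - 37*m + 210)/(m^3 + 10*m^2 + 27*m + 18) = (m^2 - 12*m + 35)/(m^2 + 4*m + 3)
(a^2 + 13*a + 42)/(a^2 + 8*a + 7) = (a + 6)/(a + 1)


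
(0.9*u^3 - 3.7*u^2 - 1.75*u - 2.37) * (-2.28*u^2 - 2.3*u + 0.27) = -2.052*u^5 + 6.366*u^4 + 12.743*u^3 + 8.4296*u^2 + 4.9785*u - 0.6399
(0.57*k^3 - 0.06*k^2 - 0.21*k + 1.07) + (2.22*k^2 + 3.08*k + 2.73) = 0.57*k^3 + 2.16*k^2 + 2.87*k + 3.8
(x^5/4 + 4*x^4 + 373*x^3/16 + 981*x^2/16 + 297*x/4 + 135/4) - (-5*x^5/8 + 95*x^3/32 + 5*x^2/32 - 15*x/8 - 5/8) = 7*x^5/8 + 4*x^4 + 651*x^3/32 + 1957*x^2/32 + 609*x/8 + 275/8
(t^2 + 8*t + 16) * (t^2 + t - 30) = t^4 + 9*t^3 - 6*t^2 - 224*t - 480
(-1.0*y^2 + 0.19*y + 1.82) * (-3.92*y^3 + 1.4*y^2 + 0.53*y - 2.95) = 3.92*y^5 - 2.1448*y^4 - 7.3984*y^3 + 5.5987*y^2 + 0.4041*y - 5.369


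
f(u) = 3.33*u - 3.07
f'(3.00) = 3.33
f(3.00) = 6.92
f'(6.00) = 3.33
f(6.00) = 16.91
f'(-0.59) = 3.33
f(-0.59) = -5.03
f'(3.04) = 3.33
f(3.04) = 7.05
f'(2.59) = 3.33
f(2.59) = 5.55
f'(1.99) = 3.33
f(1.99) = 3.56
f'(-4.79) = 3.33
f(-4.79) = -19.02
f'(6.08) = 3.33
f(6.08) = 17.18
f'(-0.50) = 3.33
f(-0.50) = -4.74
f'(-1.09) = 3.33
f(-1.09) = -6.70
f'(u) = 3.33000000000000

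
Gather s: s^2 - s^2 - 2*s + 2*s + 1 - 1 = 0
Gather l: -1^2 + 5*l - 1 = 5*l - 2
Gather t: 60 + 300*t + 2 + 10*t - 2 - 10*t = 300*t + 60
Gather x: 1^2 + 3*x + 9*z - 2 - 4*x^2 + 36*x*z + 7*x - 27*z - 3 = -4*x^2 + x*(36*z + 10) - 18*z - 4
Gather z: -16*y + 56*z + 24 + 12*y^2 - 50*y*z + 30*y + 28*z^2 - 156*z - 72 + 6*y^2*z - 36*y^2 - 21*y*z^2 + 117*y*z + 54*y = -24*y^2 + 68*y + z^2*(28 - 21*y) + z*(6*y^2 + 67*y - 100) - 48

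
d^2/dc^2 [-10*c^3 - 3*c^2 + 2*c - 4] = -60*c - 6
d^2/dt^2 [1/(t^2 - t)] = 2*(-t*(t - 1) + (2*t - 1)^2)/(t^3*(t - 1)^3)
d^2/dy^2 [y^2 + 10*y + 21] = 2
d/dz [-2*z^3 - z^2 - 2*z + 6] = -6*z^2 - 2*z - 2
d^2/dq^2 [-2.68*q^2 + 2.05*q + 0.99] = -5.36000000000000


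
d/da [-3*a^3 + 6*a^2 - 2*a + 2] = -9*a^2 + 12*a - 2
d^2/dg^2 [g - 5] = 0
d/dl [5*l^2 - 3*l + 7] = 10*l - 3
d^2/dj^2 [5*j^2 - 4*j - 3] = 10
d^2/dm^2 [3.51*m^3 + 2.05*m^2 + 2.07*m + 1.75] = 21.06*m + 4.1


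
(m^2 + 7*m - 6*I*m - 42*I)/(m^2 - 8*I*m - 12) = (m + 7)/(m - 2*I)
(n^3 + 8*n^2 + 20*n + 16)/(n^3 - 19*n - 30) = (n^2 + 6*n + 8)/(n^2 - 2*n - 15)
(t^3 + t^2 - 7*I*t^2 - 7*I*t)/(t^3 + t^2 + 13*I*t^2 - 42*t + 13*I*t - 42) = t*(t - 7*I)/(t^2 + 13*I*t - 42)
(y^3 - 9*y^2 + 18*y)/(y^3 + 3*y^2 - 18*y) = (y - 6)/(y + 6)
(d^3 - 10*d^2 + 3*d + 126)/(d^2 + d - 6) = (d^2 - 13*d + 42)/(d - 2)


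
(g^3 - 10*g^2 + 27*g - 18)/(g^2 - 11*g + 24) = (g^2 - 7*g + 6)/(g - 8)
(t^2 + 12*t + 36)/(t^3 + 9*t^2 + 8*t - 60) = (t + 6)/(t^2 + 3*t - 10)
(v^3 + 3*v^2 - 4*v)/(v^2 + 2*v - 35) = v*(v^2 + 3*v - 4)/(v^2 + 2*v - 35)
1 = 1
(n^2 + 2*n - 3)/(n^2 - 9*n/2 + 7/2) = 2*(n + 3)/(2*n - 7)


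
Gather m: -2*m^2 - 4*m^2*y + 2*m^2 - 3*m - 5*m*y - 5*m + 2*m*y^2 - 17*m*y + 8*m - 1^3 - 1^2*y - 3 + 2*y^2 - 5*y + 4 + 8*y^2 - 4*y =-4*m^2*y + m*(2*y^2 - 22*y) + 10*y^2 - 10*y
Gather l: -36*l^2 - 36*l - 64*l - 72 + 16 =-36*l^2 - 100*l - 56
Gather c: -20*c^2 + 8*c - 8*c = -20*c^2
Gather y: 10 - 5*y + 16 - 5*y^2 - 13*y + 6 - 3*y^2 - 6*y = -8*y^2 - 24*y + 32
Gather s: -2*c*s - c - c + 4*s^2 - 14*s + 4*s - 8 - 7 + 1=-2*c + 4*s^2 + s*(-2*c - 10) - 14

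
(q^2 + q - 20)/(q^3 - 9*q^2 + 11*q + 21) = (q^2 + q - 20)/(q^3 - 9*q^2 + 11*q + 21)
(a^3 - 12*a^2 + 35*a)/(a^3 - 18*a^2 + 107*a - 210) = a/(a - 6)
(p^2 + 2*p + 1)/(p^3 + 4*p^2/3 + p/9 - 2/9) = 9*(p + 1)/(9*p^2 + 3*p - 2)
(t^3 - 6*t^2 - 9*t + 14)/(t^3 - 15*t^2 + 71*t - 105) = (t^2 + t - 2)/(t^2 - 8*t + 15)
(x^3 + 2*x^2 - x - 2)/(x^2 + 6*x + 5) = (x^2 + x - 2)/(x + 5)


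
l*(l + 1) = l^2 + l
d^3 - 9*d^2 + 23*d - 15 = (d - 5)*(d - 3)*(d - 1)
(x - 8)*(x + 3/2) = x^2 - 13*x/2 - 12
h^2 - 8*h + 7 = (h - 7)*(h - 1)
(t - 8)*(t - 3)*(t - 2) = t^3 - 13*t^2 + 46*t - 48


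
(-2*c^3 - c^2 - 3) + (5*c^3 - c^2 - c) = 3*c^3 - 2*c^2 - c - 3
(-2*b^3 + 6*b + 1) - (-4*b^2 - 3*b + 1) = -2*b^3 + 4*b^2 + 9*b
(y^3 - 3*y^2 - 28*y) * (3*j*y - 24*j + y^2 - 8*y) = 3*j*y^4 - 33*j*y^3 - 12*j*y^2 + 672*j*y + y^5 - 11*y^4 - 4*y^3 + 224*y^2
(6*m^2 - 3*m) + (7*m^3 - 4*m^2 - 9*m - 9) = 7*m^3 + 2*m^2 - 12*m - 9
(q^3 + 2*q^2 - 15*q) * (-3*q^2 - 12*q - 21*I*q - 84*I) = -3*q^5 - 18*q^4 - 21*I*q^4 + 21*q^3 - 126*I*q^3 + 180*q^2 + 147*I*q^2 + 1260*I*q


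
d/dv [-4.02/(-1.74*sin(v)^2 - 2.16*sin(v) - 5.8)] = -(13.9896*sin(v) + 8.6832)*cos(v)/(1.74*sin(v)^2 + 2.16*sin(v) + 5.8)^2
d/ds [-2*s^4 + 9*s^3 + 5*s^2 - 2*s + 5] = -8*s^3 + 27*s^2 + 10*s - 2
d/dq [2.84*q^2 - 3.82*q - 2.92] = 5.68*q - 3.82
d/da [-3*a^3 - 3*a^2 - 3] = 3*a*(-3*a - 2)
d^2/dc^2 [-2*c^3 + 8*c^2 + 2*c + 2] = 16 - 12*c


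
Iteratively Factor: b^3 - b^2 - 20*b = (b - 5)*(b^2 + 4*b) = (b - 5)*(b + 4)*(b)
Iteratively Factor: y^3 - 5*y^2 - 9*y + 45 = (y - 5)*(y^2 - 9) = (y - 5)*(y - 3)*(y + 3)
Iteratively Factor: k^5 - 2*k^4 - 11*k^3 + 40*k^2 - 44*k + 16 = (k + 4)*(k^4 - 6*k^3 + 13*k^2 - 12*k + 4) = (k - 2)*(k + 4)*(k^3 - 4*k^2 + 5*k - 2) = (k - 2)*(k - 1)*(k + 4)*(k^2 - 3*k + 2) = (k - 2)^2*(k - 1)*(k + 4)*(k - 1)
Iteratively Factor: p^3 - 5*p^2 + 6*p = (p - 3)*(p^2 - 2*p) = (p - 3)*(p - 2)*(p)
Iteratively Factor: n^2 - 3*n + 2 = (n - 2)*(n - 1)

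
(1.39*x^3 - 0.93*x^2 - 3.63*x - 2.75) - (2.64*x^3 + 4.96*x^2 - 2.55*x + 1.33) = -1.25*x^3 - 5.89*x^2 - 1.08*x - 4.08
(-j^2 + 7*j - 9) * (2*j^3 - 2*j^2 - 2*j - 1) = -2*j^5 + 16*j^4 - 30*j^3 + 5*j^2 + 11*j + 9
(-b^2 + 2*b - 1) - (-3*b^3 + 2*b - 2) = 3*b^3 - b^2 + 1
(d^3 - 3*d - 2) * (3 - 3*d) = -3*d^4 + 3*d^3 + 9*d^2 - 3*d - 6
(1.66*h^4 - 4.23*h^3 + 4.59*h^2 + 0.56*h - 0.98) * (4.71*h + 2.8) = 7.8186*h^5 - 15.2753*h^4 + 9.7749*h^3 + 15.4896*h^2 - 3.0478*h - 2.744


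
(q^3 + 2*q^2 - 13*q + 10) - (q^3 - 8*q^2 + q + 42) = 10*q^2 - 14*q - 32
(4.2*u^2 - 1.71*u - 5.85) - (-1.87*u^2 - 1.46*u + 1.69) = 6.07*u^2 - 0.25*u - 7.54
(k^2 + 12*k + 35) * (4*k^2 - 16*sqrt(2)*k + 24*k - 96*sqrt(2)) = 4*k^4 - 16*sqrt(2)*k^3 + 72*k^3 - 288*sqrt(2)*k^2 + 428*k^2 - 1712*sqrt(2)*k + 840*k - 3360*sqrt(2)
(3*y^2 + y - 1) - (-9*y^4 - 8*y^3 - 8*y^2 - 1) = 9*y^4 + 8*y^3 + 11*y^2 + y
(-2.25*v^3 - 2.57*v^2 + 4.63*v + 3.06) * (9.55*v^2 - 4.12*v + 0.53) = -21.4875*v^5 - 15.2735*v^4 + 53.6124*v^3 + 8.7853*v^2 - 10.1533*v + 1.6218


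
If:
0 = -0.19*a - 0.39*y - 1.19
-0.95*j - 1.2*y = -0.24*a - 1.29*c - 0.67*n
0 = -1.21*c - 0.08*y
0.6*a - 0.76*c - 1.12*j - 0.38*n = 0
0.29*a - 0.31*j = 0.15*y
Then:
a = -0.43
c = 0.19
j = 0.97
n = -3.92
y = -2.84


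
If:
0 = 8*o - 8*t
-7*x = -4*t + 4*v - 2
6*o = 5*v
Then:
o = 5/2 - 35*x/4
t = 5/2 - 35*x/4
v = 3 - 21*x/2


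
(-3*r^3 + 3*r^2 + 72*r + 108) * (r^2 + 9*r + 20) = -3*r^5 - 24*r^4 + 39*r^3 + 816*r^2 + 2412*r + 2160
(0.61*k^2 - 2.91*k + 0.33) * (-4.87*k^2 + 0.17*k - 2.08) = -2.9707*k^4 + 14.2754*k^3 - 3.3706*k^2 + 6.1089*k - 0.6864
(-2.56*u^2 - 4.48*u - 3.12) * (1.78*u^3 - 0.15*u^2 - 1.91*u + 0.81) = -4.5568*u^5 - 7.5904*u^4 + 0.00799999999999912*u^3 + 6.9512*u^2 + 2.3304*u - 2.5272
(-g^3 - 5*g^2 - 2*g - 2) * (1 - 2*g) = 2*g^4 + 9*g^3 - g^2 + 2*g - 2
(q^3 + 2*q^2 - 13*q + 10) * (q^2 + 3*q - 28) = q^5 + 5*q^4 - 35*q^3 - 85*q^2 + 394*q - 280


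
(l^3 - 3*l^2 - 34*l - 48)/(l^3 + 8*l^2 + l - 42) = (l^2 - 6*l - 16)/(l^2 + 5*l - 14)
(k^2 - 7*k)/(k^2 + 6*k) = (k - 7)/(k + 6)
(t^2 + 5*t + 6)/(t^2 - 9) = (t + 2)/(t - 3)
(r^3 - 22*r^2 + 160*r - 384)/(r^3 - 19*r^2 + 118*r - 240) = (r - 8)/(r - 5)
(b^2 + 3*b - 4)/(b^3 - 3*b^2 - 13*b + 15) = (b + 4)/(b^2 - 2*b - 15)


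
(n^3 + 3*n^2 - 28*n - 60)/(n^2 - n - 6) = (n^2 + n - 30)/(n - 3)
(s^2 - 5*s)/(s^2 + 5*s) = (s - 5)/(s + 5)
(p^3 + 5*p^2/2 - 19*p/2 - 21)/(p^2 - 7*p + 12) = (p^2 + 11*p/2 + 7)/(p - 4)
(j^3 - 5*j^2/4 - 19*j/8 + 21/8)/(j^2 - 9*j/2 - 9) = (4*j^2 - 11*j + 7)/(4*(j - 6))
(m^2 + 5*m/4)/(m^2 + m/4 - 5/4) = m/(m - 1)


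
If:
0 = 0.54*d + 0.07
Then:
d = -0.13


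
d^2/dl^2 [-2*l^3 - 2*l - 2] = -12*l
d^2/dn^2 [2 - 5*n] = 0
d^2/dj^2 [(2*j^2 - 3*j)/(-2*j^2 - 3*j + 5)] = 2*(24*j^3 - 60*j^2 + 90*j - 5)/(8*j^6 + 36*j^5 - 6*j^4 - 153*j^3 + 15*j^2 + 225*j - 125)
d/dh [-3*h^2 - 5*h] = -6*h - 5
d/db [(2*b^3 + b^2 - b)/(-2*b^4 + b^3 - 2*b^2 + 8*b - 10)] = (4*b^6 + 4*b^5 - 11*b^4 + 34*b^3 - 54*b^2 - 20*b + 10)/(4*b^8 - 4*b^7 + 9*b^6 - 36*b^5 + 60*b^4 - 52*b^3 + 104*b^2 - 160*b + 100)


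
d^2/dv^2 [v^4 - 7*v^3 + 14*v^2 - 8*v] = 12*v^2 - 42*v + 28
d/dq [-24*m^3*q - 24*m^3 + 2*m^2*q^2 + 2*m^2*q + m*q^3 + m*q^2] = m*(-24*m^2 + 4*m*q + 2*m + 3*q^2 + 2*q)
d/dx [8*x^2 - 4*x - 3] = 16*x - 4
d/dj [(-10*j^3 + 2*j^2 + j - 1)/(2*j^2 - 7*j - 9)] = 2*(-10*j^4 + 70*j^3 + 127*j^2 - 16*j - 8)/(4*j^4 - 28*j^3 + 13*j^2 + 126*j + 81)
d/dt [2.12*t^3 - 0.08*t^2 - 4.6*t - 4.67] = 6.36*t^2 - 0.16*t - 4.6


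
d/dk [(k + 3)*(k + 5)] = 2*k + 8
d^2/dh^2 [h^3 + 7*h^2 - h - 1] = 6*h + 14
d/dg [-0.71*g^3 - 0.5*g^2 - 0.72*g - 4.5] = -2.13*g^2 - 1.0*g - 0.72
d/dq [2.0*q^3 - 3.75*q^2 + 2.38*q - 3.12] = 6.0*q^2 - 7.5*q + 2.38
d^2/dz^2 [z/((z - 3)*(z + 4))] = 2*(z^3 + 36*z + 12)/(z^6 + 3*z^5 - 33*z^4 - 71*z^3 + 396*z^2 + 432*z - 1728)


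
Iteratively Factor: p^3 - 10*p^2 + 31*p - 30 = (p - 5)*(p^2 - 5*p + 6) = (p - 5)*(p - 3)*(p - 2)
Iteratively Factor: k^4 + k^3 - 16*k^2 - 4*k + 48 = (k + 4)*(k^3 - 3*k^2 - 4*k + 12) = (k - 3)*(k + 4)*(k^2 - 4) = (k - 3)*(k + 2)*(k + 4)*(k - 2)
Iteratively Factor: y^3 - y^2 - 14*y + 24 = (y + 4)*(y^2 - 5*y + 6) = (y - 3)*(y + 4)*(y - 2)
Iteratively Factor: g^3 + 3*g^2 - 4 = (g - 1)*(g^2 + 4*g + 4) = (g - 1)*(g + 2)*(g + 2)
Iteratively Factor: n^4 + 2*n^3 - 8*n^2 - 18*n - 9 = (n + 1)*(n^3 + n^2 - 9*n - 9) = (n + 1)*(n + 3)*(n^2 - 2*n - 3) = (n + 1)^2*(n + 3)*(n - 3)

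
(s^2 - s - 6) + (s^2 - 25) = 2*s^2 - s - 31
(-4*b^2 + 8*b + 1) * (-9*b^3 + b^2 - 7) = 36*b^5 - 76*b^4 - b^3 + 29*b^2 - 56*b - 7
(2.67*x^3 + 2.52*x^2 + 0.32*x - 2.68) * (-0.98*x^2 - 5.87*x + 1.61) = -2.6166*x^5 - 18.1425*x^4 - 10.8073*x^3 + 4.8052*x^2 + 16.2468*x - 4.3148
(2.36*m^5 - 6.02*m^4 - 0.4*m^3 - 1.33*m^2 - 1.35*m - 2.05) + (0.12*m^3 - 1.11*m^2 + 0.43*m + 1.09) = 2.36*m^5 - 6.02*m^4 - 0.28*m^3 - 2.44*m^2 - 0.92*m - 0.96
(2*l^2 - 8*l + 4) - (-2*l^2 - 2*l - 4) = 4*l^2 - 6*l + 8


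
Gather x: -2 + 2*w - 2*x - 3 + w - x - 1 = 3*w - 3*x - 6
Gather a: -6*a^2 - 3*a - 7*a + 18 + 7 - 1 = -6*a^2 - 10*a + 24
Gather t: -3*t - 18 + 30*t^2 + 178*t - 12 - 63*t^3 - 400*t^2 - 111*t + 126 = -63*t^3 - 370*t^2 + 64*t + 96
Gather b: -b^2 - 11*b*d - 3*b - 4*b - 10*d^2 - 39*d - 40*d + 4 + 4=-b^2 + b*(-11*d - 7) - 10*d^2 - 79*d + 8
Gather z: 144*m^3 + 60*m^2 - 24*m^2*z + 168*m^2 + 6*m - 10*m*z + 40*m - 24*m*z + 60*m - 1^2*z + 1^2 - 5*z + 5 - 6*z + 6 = 144*m^3 + 228*m^2 + 106*m + z*(-24*m^2 - 34*m - 12) + 12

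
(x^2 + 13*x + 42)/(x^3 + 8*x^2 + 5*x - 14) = (x + 6)/(x^2 + x - 2)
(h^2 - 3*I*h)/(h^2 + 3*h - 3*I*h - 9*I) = h/(h + 3)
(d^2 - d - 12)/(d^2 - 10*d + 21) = (d^2 - d - 12)/(d^2 - 10*d + 21)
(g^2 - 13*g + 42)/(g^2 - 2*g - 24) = (g - 7)/(g + 4)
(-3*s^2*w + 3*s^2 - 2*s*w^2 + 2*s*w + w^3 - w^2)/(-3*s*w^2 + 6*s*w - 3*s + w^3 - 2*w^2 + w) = (s + w)/(w - 1)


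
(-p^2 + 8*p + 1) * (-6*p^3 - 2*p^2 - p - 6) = 6*p^5 - 46*p^4 - 21*p^3 - 4*p^2 - 49*p - 6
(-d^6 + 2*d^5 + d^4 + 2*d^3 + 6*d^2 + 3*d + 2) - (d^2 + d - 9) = -d^6 + 2*d^5 + d^4 + 2*d^3 + 5*d^2 + 2*d + 11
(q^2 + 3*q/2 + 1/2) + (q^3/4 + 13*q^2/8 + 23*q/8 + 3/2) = q^3/4 + 21*q^2/8 + 35*q/8 + 2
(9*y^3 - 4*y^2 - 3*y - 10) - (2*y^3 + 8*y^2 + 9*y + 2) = 7*y^3 - 12*y^2 - 12*y - 12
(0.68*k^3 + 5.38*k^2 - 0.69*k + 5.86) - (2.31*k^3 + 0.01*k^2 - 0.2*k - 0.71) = -1.63*k^3 + 5.37*k^2 - 0.49*k + 6.57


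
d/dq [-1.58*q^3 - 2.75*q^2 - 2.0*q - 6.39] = -4.74*q^2 - 5.5*q - 2.0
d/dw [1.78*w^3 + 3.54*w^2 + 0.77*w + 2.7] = 5.34*w^2 + 7.08*w + 0.77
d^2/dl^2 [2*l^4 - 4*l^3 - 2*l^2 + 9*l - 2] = 24*l^2 - 24*l - 4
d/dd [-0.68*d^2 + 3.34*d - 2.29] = 3.34 - 1.36*d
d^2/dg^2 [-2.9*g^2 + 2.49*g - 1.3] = -5.80000000000000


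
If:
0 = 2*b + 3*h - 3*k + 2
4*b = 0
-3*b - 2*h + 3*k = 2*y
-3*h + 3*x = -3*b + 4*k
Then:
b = 0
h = 2*y - 2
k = 2*y - 4/3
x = 14*y/3 - 34/9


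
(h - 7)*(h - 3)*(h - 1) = h^3 - 11*h^2 + 31*h - 21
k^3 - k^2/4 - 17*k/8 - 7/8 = (k - 7/4)*(k + 1/2)*(k + 1)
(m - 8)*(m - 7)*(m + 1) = m^3 - 14*m^2 + 41*m + 56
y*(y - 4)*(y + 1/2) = y^3 - 7*y^2/2 - 2*y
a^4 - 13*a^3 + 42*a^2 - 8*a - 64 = (a - 8)*(a - 4)*(a - 2)*(a + 1)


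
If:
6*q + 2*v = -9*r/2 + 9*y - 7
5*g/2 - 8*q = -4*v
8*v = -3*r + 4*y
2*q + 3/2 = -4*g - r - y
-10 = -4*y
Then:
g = -626/351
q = -292/351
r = 1684/351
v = -257/468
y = 5/2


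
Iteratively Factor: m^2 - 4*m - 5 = (m + 1)*(m - 5)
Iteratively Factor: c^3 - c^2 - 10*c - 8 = (c - 4)*(c^2 + 3*c + 2) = (c - 4)*(c + 2)*(c + 1)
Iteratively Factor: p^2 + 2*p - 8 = (p + 4)*(p - 2)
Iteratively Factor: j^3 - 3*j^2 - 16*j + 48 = (j - 3)*(j^2 - 16) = (j - 3)*(j + 4)*(j - 4)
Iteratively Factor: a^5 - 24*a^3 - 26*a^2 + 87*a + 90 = (a - 2)*(a^4 + 2*a^3 - 20*a^2 - 66*a - 45) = (a - 2)*(a + 3)*(a^3 - a^2 - 17*a - 15) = (a - 2)*(a + 1)*(a + 3)*(a^2 - 2*a - 15) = (a - 2)*(a + 1)*(a + 3)^2*(a - 5)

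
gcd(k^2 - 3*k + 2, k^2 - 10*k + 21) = 1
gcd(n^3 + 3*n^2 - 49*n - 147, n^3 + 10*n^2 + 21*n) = n^2 + 10*n + 21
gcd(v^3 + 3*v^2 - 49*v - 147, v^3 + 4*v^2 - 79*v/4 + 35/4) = v + 7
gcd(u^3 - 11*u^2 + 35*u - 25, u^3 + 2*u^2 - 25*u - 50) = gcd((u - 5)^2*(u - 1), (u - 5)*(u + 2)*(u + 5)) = u - 5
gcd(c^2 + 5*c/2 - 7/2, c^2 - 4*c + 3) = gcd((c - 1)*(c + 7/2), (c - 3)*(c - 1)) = c - 1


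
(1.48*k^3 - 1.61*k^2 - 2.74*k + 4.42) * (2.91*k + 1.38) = 4.3068*k^4 - 2.6427*k^3 - 10.1952*k^2 + 9.081*k + 6.0996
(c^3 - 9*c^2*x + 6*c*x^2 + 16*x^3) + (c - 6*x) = c^3 - 9*c^2*x + 6*c*x^2 + c + 16*x^3 - 6*x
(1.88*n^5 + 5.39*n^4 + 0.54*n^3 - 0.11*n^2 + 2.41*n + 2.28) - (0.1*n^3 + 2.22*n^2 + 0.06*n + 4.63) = 1.88*n^5 + 5.39*n^4 + 0.44*n^3 - 2.33*n^2 + 2.35*n - 2.35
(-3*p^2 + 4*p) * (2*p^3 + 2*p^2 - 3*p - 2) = -6*p^5 + 2*p^4 + 17*p^3 - 6*p^2 - 8*p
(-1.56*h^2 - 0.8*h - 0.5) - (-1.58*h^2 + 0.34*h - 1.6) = 0.02*h^2 - 1.14*h + 1.1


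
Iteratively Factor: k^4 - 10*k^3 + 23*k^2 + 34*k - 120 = (k - 5)*(k^3 - 5*k^2 - 2*k + 24) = (k - 5)*(k - 3)*(k^2 - 2*k - 8) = (k - 5)*(k - 4)*(k - 3)*(k + 2)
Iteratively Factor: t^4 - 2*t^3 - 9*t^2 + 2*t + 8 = (t - 4)*(t^3 + 2*t^2 - t - 2) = (t - 4)*(t - 1)*(t^2 + 3*t + 2) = (t - 4)*(t - 1)*(t + 1)*(t + 2)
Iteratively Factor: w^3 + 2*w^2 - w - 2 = (w - 1)*(w^2 + 3*w + 2) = (w - 1)*(w + 2)*(w + 1)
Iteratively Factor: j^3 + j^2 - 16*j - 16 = (j - 4)*(j^2 + 5*j + 4) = (j - 4)*(j + 4)*(j + 1)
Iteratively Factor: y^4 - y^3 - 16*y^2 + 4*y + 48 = (y - 4)*(y^3 + 3*y^2 - 4*y - 12) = (y - 4)*(y - 2)*(y^2 + 5*y + 6) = (y - 4)*(y - 2)*(y + 2)*(y + 3)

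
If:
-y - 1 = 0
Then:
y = -1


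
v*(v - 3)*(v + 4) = v^3 + v^2 - 12*v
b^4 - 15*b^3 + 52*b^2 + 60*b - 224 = (b - 8)*(b - 7)*(b - 2)*(b + 2)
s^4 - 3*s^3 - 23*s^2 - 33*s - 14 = (s - 7)*(s + 1)^2*(s + 2)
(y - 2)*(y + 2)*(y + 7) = y^3 + 7*y^2 - 4*y - 28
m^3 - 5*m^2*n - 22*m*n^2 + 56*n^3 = (m - 7*n)*(m - 2*n)*(m + 4*n)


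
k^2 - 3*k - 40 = (k - 8)*(k + 5)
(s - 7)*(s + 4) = s^2 - 3*s - 28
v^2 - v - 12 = (v - 4)*(v + 3)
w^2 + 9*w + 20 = (w + 4)*(w + 5)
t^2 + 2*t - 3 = (t - 1)*(t + 3)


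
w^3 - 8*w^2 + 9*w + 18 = (w - 6)*(w - 3)*(w + 1)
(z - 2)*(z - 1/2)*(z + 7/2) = z^3 + z^2 - 31*z/4 + 7/2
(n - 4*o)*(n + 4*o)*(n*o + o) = n^3*o + n^2*o - 16*n*o^3 - 16*o^3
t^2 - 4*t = t*(t - 4)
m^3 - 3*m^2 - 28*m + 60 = (m - 6)*(m - 2)*(m + 5)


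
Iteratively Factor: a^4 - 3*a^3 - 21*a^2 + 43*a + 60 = (a + 4)*(a^3 - 7*a^2 + 7*a + 15) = (a - 5)*(a + 4)*(a^2 - 2*a - 3) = (a - 5)*(a + 1)*(a + 4)*(a - 3)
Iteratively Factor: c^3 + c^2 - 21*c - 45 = (c + 3)*(c^2 - 2*c - 15) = (c + 3)^2*(c - 5)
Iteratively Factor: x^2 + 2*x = (x)*(x + 2)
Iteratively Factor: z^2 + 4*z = (z + 4)*(z)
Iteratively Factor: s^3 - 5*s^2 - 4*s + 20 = (s - 2)*(s^2 - 3*s - 10) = (s - 5)*(s - 2)*(s + 2)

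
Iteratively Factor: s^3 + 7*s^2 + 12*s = (s + 4)*(s^2 + 3*s) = s*(s + 4)*(s + 3)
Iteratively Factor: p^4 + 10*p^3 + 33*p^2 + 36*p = (p + 3)*(p^3 + 7*p^2 + 12*p) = (p + 3)*(p + 4)*(p^2 + 3*p) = p*(p + 3)*(p + 4)*(p + 3)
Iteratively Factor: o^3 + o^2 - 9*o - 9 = (o + 1)*(o^2 - 9) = (o - 3)*(o + 1)*(o + 3)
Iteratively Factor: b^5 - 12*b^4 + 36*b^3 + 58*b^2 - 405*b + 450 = (b + 3)*(b^4 - 15*b^3 + 81*b^2 - 185*b + 150) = (b - 5)*(b + 3)*(b^3 - 10*b^2 + 31*b - 30) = (b - 5)*(b - 2)*(b + 3)*(b^2 - 8*b + 15) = (b - 5)^2*(b - 2)*(b + 3)*(b - 3)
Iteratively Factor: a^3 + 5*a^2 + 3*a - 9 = (a + 3)*(a^2 + 2*a - 3) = (a - 1)*(a + 3)*(a + 3)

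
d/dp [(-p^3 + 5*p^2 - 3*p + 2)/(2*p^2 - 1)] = (-2*p^4 + 9*p^2 - 18*p + 3)/(4*p^4 - 4*p^2 + 1)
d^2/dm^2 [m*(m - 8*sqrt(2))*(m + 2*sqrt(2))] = 6*m - 12*sqrt(2)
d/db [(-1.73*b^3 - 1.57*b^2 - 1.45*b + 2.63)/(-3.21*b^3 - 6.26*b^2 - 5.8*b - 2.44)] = (5.7901*b^4 + 10.759*b^3 + 38.0195*b^2 + 40.5892*b + 18.792)/(10.3041*b^6 + 40.1892*b^5 + 76.4236*b^4 + 88.2808*b^3 + 64.1888*b^2 + 28.304*b + 5.9536)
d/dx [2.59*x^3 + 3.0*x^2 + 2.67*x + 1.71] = 7.77*x^2 + 6.0*x + 2.67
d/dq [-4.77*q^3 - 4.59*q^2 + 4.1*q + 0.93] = -14.31*q^2 - 9.18*q + 4.1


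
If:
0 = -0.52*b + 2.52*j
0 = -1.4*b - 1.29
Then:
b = -0.92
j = -0.19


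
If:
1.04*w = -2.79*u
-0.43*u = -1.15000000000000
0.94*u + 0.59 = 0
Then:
No Solution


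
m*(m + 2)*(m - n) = m^3 - m^2*n + 2*m^2 - 2*m*n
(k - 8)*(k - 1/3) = k^2 - 25*k/3 + 8/3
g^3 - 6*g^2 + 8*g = g*(g - 4)*(g - 2)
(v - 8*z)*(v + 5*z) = v^2 - 3*v*z - 40*z^2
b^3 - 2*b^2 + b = b*(b - 1)^2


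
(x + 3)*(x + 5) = x^2 + 8*x + 15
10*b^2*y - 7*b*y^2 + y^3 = y*(-5*b + y)*(-2*b + y)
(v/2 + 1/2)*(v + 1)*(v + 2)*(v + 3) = v^4/2 + 7*v^3/2 + 17*v^2/2 + 17*v/2 + 3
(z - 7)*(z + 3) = z^2 - 4*z - 21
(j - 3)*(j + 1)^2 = j^3 - j^2 - 5*j - 3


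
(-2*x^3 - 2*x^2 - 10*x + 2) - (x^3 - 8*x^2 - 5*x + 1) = -3*x^3 + 6*x^2 - 5*x + 1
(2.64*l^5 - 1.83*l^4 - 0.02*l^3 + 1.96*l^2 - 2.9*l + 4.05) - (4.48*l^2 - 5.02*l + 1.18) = 2.64*l^5 - 1.83*l^4 - 0.02*l^3 - 2.52*l^2 + 2.12*l + 2.87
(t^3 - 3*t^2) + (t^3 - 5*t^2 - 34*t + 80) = 2*t^3 - 8*t^2 - 34*t + 80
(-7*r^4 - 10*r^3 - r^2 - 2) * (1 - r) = 7*r^5 + 3*r^4 - 9*r^3 - r^2 + 2*r - 2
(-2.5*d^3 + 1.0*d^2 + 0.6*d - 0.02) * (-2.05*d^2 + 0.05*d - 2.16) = 5.125*d^5 - 2.175*d^4 + 4.22*d^3 - 2.089*d^2 - 1.297*d + 0.0432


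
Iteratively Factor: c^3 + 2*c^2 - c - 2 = (c + 1)*(c^2 + c - 2) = (c + 1)*(c + 2)*(c - 1)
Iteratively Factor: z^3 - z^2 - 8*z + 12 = (z - 2)*(z^2 + z - 6) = (z - 2)*(z + 3)*(z - 2)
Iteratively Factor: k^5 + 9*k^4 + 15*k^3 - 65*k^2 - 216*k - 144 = (k + 4)*(k^4 + 5*k^3 - 5*k^2 - 45*k - 36) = (k + 3)*(k + 4)*(k^3 + 2*k^2 - 11*k - 12) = (k - 3)*(k + 3)*(k + 4)*(k^2 + 5*k + 4) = (k - 3)*(k + 3)*(k + 4)^2*(k + 1)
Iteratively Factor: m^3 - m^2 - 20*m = (m)*(m^2 - m - 20) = m*(m - 5)*(m + 4)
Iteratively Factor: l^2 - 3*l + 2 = (l - 1)*(l - 2)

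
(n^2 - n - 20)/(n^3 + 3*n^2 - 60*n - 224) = (n - 5)/(n^2 - n - 56)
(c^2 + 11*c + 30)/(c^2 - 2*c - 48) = (c + 5)/(c - 8)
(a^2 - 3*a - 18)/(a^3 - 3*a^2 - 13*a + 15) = (a - 6)/(a^2 - 6*a + 5)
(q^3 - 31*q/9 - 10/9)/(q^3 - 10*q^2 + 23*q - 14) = (q^2 + 2*q + 5/9)/(q^2 - 8*q + 7)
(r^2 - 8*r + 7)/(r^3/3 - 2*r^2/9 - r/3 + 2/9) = 9*(r - 7)/(3*r^2 + r - 2)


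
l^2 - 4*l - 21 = (l - 7)*(l + 3)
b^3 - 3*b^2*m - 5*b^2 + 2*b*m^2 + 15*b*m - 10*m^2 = (b - 5)*(b - 2*m)*(b - m)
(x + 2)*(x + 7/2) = x^2 + 11*x/2 + 7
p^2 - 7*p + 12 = (p - 4)*(p - 3)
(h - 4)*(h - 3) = h^2 - 7*h + 12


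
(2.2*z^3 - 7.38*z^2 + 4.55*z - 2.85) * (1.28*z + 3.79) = 2.816*z^4 - 1.1084*z^3 - 22.1462*z^2 + 13.5965*z - 10.8015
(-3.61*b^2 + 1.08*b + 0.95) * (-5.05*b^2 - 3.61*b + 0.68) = 18.2305*b^4 + 7.5781*b^3 - 11.1511*b^2 - 2.6951*b + 0.646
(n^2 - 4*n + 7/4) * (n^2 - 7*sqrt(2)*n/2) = n^4 - 7*sqrt(2)*n^3/2 - 4*n^3 + 7*n^2/4 + 14*sqrt(2)*n^2 - 49*sqrt(2)*n/8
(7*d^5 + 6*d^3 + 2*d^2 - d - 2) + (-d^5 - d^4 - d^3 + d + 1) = 6*d^5 - d^4 + 5*d^3 + 2*d^2 - 1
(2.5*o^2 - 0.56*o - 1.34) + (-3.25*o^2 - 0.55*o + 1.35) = -0.75*o^2 - 1.11*o + 0.01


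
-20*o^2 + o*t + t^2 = (-4*o + t)*(5*o + t)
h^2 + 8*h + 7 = (h + 1)*(h + 7)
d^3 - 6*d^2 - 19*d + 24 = (d - 8)*(d - 1)*(d + 3)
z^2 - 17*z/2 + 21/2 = (z - 7)*(z - 3/2)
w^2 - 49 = (w - 7)*(w + 7)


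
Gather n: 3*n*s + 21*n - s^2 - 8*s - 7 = n*(3*s + 21) - s^2 - 8*s - 7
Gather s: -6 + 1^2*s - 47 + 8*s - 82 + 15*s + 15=24*s - 120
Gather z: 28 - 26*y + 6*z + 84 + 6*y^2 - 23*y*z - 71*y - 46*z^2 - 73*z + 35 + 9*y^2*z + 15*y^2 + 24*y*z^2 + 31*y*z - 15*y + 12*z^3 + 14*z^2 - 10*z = 21*y^2 - 112*y + 12*z^3 + z^2*(24*y - 32) + z*(9*y^2 + 8*y - 77) + 147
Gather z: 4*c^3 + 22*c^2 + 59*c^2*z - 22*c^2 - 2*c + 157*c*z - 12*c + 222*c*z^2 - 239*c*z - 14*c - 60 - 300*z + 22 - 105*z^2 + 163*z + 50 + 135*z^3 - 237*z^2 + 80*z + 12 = 4*c^3 - 28*c + 135*z^3 + z^2*(222*c - 342) + z*(59*c^2 - 82*c - 57) + 24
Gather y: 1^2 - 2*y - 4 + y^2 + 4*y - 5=y^2 + 2*y - 8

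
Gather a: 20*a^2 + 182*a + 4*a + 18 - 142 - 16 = 20*a^2 + 186*a - 140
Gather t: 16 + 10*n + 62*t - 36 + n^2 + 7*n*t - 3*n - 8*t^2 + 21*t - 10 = n^2 + 7*n - 8*t^2 + t*(7*n + 83) - 30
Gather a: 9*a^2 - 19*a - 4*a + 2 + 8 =9*a^2 - 23*a + 10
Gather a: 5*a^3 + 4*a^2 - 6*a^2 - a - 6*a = 5*a^3 - 2*a^2 - 7*a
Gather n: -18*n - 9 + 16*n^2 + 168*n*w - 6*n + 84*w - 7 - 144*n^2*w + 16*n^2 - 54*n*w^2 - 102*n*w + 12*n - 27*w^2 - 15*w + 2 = n^2*(32 - 144*w) + n*(-54*w^2 + 66*w - 12) - 27*w^2 + 69*w - 14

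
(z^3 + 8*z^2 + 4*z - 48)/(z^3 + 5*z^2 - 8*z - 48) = (z^2 + 4*z - 12)/(z^2 + z - 12)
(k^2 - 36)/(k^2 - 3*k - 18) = (k + 6)/(k + 3)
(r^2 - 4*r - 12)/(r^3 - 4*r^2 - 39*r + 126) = (r^2 - 4*r - 12)/(r^3 - 4*r^2 - 39*r + 126)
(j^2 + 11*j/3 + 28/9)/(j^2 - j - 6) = (j^2 + 11*j/3 + 28/9)/(j^2 - j - 6)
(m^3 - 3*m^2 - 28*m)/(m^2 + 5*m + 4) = m*(m - 7)/(m + 1)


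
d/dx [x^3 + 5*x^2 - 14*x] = 3*x^2 + 10*x - 14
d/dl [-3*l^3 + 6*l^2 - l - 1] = -9*l^2 + 12*l - 1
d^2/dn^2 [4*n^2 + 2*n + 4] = 8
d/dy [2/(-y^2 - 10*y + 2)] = 4*(y + 5)/(y^2 + 10*y - 2)^2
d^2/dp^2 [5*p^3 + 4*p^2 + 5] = 30*p + 8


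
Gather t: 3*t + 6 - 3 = 3*t + 3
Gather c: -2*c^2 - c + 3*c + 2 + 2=-2*c^2 + 2*c + 4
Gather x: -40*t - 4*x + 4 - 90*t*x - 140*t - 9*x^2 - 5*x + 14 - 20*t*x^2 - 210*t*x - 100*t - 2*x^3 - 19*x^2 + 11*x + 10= -280*t - 2*x^3 + x^2*(-20*t - 28) + x*(2 - 300*t) + 28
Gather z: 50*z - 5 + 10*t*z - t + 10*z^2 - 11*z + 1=-t + 10*z^2 + z*(10*t + 39) - 4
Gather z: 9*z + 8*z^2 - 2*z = 8*z^2 + 7*z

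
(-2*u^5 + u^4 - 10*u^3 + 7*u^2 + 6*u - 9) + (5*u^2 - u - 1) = -2*u^5 + u^4 - 10*u^3 + 12*u^2 + 5*u - 10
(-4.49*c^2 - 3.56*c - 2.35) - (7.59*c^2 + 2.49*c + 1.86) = -12.08*c^2 - 6.05*c - 4.21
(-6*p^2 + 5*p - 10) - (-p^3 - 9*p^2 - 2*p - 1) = p^3 + 3*p^2 + 7*p - 9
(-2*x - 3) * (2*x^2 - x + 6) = -4*x^3 - 4*x^2 - 9*x - 18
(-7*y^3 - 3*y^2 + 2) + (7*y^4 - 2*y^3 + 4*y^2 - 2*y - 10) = 7*y^4 - 9*y^3 + y^2 - 2*y - 8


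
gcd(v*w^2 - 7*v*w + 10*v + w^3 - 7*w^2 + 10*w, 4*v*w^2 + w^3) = 1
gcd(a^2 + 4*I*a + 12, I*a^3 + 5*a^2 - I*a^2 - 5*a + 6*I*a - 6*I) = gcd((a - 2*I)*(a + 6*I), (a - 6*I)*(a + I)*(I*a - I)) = 1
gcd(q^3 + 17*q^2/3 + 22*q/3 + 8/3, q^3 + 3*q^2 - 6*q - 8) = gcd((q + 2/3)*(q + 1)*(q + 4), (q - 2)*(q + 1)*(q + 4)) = q^2 + 5*q + 4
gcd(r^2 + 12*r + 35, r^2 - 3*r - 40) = r + 5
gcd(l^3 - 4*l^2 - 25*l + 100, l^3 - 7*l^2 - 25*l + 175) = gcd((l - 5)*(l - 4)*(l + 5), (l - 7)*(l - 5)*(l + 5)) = l^2 - 25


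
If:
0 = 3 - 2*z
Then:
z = 3/2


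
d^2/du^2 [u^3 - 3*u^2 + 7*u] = 6*u - 6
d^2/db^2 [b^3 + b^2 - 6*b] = 6*b + 2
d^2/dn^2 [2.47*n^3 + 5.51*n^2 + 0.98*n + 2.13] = 14.82*n + 11.02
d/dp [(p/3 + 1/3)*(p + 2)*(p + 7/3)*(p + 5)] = 4*p^3/3 + 31*p^2/3 + 214*p/9 + 149/9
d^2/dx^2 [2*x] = 0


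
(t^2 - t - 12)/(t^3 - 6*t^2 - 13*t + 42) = (t - 4)/(t^2 - 9*t + 14)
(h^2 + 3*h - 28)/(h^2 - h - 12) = (h + 7)/(h + 3)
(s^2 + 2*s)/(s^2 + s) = (s + 2)/(s + 1)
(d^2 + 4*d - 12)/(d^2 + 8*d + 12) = (d - 2)/(d + 2)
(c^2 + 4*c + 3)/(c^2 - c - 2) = (c + 3)/(c - 2)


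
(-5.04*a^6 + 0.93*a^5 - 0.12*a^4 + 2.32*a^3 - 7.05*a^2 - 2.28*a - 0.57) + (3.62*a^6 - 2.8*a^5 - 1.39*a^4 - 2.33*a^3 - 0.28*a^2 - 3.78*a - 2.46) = -1.42*a^6 - 1.87*a^5 - 1.51*a^4 - 0.0100000000000002*a^3 - 7.33*a^2 - 6.06*a - 3.03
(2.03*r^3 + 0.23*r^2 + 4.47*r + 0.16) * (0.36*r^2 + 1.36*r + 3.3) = 0.7308*r^5 + 2.8436*r^4 + 8.621*r^3 + 6.8958*r^2 + 14.9686*r + 0.528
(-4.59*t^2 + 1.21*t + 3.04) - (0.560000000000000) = -4.59*t^2 + 1.21*t + 2.48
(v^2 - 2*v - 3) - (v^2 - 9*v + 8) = 7*v - 11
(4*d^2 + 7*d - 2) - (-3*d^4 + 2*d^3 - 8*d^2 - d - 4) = 3*d^4 - 2*d^3 + 12*d^2 + 8*d + 2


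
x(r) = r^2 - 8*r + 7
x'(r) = 2*r - 8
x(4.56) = -8.69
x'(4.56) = 1.12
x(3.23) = -8.41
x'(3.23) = -1.54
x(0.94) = 0.36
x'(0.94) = -6.12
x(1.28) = -1.60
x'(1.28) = -5.44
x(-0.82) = 14.23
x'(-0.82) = -9.64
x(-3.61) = 48.91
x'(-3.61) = -15.22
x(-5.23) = 76.19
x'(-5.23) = -18.46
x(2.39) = -6.41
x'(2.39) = -3.22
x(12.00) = 55.00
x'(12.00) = 16.00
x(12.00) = 55.00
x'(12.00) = 16.00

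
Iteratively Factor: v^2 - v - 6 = (v - 3)*(v + 2)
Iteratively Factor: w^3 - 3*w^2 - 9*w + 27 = (w + 3)*(w^2 - 6*w + 9) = (w - 3)*(w + 3)*(w - 3)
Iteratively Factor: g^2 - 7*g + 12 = (g - 3)*(g - 4)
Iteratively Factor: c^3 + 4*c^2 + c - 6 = (c + 3)*(c^2 + c - 2) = (c - 1)*(c + 3)*(c + 2)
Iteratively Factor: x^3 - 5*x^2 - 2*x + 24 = (x - 4)*(x^2 - x - 6) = (x - 4)*(x - 3)*(x + 2)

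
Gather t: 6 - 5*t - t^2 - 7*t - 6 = -t^2 - 12*t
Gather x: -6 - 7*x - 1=-7*x - 7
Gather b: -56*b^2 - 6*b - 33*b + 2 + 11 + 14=-56*b^2 - 39*b + 27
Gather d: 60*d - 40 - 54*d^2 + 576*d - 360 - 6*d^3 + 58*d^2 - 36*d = -6*d^3 + 4*d^2 + 600*d - 400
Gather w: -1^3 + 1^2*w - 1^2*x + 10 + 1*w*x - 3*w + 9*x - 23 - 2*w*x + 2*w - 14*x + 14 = -w*x - 6*x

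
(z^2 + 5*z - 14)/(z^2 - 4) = (z + 7)/(z + 2)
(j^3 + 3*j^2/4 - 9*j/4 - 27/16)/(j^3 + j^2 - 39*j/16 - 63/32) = 2*(2*j + 3)/(4*j + 7)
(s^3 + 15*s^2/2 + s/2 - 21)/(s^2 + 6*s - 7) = (s^2 + s/2 - 3)/(s - 1)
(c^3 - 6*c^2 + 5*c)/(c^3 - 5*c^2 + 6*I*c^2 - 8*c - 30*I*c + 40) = c*(c - 1)/(c^2 + 6*I*c - 8)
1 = 1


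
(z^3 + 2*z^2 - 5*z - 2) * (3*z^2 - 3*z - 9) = 3*z^5 + 3*z^4 - 30*z^3 - 9*z^2 + 51*z + 18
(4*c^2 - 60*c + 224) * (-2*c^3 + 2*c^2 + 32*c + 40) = -8*c^5 + 128*c^4 - 440*c^3 - 1312*c^2 + 4768*c + 8960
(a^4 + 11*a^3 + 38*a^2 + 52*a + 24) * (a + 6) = a^5 + 17*a^4 + 104*a^3 + 280*a^2 + 336*a + 144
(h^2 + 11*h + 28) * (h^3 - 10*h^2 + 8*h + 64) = h^5 + h^4 - 74*h^3 - 128*h^2 + 928*h + 1792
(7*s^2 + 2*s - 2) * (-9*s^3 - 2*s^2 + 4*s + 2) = -63*s^5 - 32*s^4 + 42*s^3 + 26*s^2 - 4*s - 4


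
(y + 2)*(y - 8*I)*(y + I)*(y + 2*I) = y^4 + 2*y^3 - 5*I*y^3 + 22*y^2 - 10*I*y^2 + 44*y + 16*I*y + 32*I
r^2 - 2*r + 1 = (r - 1)^2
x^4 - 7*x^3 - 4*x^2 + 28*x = x*(x - 7)*(x - 2)*(x + 2)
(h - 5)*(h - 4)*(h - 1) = h^3 - 10*h^2 + 29*h - 20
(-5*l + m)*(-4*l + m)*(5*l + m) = 100*l^3 - 25*l^2*m - 4*l*m^2 + m^3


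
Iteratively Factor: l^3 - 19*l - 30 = (l + 3)*(l^2 - 3*l - 10) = (l - 5)*(l + 3)*(l + 2)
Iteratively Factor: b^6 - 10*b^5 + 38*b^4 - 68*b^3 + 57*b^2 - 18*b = (b - 2)*(b^5 - 8*b^4 + 22*b^3 - 24*b^2 + 9*b) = (b - 3)*(b - 2)*(b^4 - 5*b^3 + 7*b^2 - 3*b) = (b - 3)*(b - 2)*(b - 1)*(b^3 - 4*b^2 + 3*b) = b*(b - 3)*(b - 2)*(b - 1)*(b^2 - 4*b + 3) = b*(b - 3)^2*(b - 2)*(b - 1)*(b - 1)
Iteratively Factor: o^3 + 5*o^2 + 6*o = (o)*(o^2 + 5*o + 6) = o*(o + 3)*(o + 2)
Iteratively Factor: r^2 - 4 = (r - 2)*(r + 2)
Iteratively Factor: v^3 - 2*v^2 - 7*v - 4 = (v + 1)*(v^2 - 3*v - 4) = (v - 4)*(v + 1)*(v + 1)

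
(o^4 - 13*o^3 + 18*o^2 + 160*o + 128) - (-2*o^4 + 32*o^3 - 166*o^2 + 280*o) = 3*o^4 - 45*o^3 + 184*o^2 - 120*o + 128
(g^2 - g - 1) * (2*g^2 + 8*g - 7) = 2*g^4 + 6*g^3 - 17*g^2 - g + 7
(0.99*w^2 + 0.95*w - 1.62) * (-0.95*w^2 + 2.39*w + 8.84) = -0.9405*w^4 + 1.4636*w^3 + 12.5611*w^2 + 4.5262*w - 14.3208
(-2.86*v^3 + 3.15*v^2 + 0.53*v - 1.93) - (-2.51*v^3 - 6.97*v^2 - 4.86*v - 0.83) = -0.35*v^3 + 10.12*v^2 + 5.39*v - 1.1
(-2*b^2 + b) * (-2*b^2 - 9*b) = 4*b^4 + 16*b^3 - 9*b^2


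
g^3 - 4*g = g*(g - 2)*(g + 2)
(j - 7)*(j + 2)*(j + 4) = j^3 - j^2 - 34*j - 56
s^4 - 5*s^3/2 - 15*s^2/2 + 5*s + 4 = (s - 4)*(s - 1)*(s + 1/2)*(s + 2)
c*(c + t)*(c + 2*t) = c^3 + 3*c^2*t + 2*c*t^2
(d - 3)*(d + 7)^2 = d^3 + 11*d^2 + 7*d - 147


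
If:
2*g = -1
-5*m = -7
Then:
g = -1/2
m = 7/5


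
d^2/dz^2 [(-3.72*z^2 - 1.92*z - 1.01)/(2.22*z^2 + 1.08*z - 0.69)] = (-1.08691199999996*z^3 - 64.05588*z^2 - 32.175792*z - 11.854116)/(10.941048*z^6 + 15.968016*z^5 - 2.433564*z^4 - 8.666352*z^3 + 0.756377999999999*z^2 + 1.542564*z - 0.328509)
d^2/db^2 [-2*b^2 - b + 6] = -4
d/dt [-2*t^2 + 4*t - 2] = 4 - 4*t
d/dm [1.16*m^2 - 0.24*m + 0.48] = 2.32*m - 0.24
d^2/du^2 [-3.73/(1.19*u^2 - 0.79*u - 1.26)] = (-10.564106*u^2 + 7.013146*u + 3.73*(2.38*u - 0.79)*(4.76*u - 1.58) + 11.185524)/(-1.19*u^2 + 0.79*u + 1.26)^3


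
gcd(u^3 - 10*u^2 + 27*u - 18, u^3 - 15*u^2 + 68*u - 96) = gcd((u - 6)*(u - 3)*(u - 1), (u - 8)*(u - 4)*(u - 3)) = u - 3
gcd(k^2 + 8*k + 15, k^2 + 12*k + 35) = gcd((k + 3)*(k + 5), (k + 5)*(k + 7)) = k + 5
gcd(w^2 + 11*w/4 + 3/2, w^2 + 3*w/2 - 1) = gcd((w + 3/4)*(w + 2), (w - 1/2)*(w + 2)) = w + 2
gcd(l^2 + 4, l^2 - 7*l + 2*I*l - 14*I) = l + 2*I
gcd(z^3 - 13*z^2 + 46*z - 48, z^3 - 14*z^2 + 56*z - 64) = z^2 - 10*z + 16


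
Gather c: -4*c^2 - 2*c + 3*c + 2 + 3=-4*c^2 + c + 5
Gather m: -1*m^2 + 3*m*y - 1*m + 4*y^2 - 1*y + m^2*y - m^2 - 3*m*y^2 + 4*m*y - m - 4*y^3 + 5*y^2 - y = m^2*(y - 2) + m*(-3*y^2 + 7*y - 2) - 4*y^3 + 9*y^2 - 2*y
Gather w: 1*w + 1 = w + 1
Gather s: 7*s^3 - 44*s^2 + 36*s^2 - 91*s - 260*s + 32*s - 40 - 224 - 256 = 7*s^3 - 8*s^2 - 319*s - 520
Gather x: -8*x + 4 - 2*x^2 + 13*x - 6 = -2*x^2 + 5*x - 2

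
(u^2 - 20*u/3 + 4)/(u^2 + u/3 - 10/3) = (3*u^2 - 20*u + 12)/(3*u^2 + u - 10)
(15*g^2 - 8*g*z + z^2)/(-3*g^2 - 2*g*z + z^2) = (-5*g + z)/(g + z)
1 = 1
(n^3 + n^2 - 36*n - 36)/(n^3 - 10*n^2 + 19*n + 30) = (n + 6)/(n - 5)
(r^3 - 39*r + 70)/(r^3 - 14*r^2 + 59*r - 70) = (r + 7)/(r - 7)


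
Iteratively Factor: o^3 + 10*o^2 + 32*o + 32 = (o + 4)*(o^2 + 6*o + 8) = (o + 4)^2*(o + 2)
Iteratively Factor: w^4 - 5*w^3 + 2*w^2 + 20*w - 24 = (w - 2)*(w^3 - 3*w^2 - 4*w + 12) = (w - 2)*(w + 2)*(w^2 - 5*w + 6) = (w - 3)*(w - 2)*(w + 2)*(w - 2)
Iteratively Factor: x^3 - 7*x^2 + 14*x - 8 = (x - 1)*(x^2 - 6*x + 8) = (x - 4)*(x - 1)*(x - 2)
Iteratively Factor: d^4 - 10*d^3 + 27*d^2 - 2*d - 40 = (d - 5)*(d^3 - 5*d^2 + 2*d + 8) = (d - 5)*(d + 1)*(d^2 - 6*d + 8) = (d - 5)*(d - 4)*(d + 1)*(d - 2)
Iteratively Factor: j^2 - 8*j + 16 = (j - 4)*(j - 4)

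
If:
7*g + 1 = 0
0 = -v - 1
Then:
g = -1/7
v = -1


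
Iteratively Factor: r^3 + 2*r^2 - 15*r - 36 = (r + 3)*(r^2 - r - 12) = (r + 3)^2*(r - 4)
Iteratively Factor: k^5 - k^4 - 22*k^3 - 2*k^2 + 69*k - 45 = (k - 5)*(k^4 + 4*k^3 - 2*k^2 - 12*k + 9) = (k - 5)*(k - 1)*(k^3 + 5*k^2 + 3*k - 9) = (k - 5)*(k - 1)*(k + 3)*(k^2 + 2*k - 3) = (k - 5)*(k - 1)^2*(k + 3)*(k + 3)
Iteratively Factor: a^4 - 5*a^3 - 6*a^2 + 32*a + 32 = (a + 2)*(a^3 - 7*a^2 + 8*a + 16) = (a - 4)*(a + 2)*(a^2 - 3*a - 4) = (a - 4)^2*(a + 2)*(a + 1)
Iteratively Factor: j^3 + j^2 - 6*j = (j)*(j^2 + j - 6) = j*(j + 3)*(j - 2)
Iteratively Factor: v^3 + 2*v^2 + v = (v + 1)*(v^2 + v) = v*(v + 1)*(v + 1)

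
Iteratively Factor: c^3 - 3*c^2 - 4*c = (c)*(c^2 - 3*c - 4) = c*(c + 1)*(c - 4)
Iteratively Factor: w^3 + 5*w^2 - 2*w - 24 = (w - 2)*(w^2 + 7*w + 12) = (w - 2)*(w + 3)*(w + 4)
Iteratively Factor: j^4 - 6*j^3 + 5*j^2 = (j - 1)*(j^3 - 5*j^2) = (j - 5)*(j - 1)*(j^2) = j*(j - 5)*(j - 1)*(j)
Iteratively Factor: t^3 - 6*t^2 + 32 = (t - 4)*(t^2 - 2*t - 8) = (t - 4)^2*(t + 2)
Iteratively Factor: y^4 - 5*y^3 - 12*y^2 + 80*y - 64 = (y - 1)*(y^3 - 4*y^2 - 16*y + 64) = (y - 1)*(y + 4)*(y^2 - 8*y + 16) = (y - 4)*(y - 1)*(y + 4)*(y - 4)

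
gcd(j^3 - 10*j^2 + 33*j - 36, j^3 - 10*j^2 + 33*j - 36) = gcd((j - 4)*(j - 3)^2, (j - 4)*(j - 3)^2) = j^3 - 10*j^2 + 33*j - 36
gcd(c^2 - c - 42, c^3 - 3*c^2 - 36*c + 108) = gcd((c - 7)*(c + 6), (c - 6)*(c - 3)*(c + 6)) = c + 6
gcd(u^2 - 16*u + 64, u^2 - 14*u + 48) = u - 8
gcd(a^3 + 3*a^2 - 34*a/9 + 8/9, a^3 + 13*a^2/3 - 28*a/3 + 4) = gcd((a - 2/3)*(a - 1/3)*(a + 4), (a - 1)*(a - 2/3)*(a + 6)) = a - 2/3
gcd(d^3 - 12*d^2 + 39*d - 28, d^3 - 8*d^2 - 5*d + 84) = d^2 - 11*d + 28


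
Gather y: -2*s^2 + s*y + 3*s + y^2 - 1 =-2*s^2 + s*y + 3*s + y^2 - 1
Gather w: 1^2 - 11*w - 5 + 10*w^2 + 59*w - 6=10*w^2 + 48*w - 10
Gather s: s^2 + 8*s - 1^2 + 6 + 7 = s^2 + 8*s + 12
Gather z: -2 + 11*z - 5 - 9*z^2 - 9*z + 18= -9*z^2 + 2*z + 11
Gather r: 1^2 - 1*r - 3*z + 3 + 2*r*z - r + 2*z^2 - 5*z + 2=r*(2*z - 2) + 2*z^2 - 8*z + 6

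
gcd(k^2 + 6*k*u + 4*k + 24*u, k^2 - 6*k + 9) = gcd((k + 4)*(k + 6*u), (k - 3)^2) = 1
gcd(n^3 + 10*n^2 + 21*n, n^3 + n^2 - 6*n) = n^2 + 3*n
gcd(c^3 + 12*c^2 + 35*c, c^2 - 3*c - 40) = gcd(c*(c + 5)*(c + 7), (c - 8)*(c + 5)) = c + 5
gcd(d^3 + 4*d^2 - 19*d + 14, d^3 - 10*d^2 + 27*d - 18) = d - 1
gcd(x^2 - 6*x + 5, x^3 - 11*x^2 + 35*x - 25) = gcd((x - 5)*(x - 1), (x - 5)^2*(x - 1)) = x^2 - 6*x + 5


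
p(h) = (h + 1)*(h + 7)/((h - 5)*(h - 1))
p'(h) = (h + 1)/((h - 5)*(h - 1)) + (h + 7)/((h - 5)*(h - 1)) - (h + 1)*(h + 7)/((h - 5)*(h - 1)^2) - (h + 1)*(h + 7)/((h - 5)^2*(h - 1))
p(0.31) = 2.96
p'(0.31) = 7.58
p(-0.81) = 0.11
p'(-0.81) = 0.69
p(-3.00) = -0.25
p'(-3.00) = -0.03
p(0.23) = 2.42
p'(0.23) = 5.96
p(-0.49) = 0.41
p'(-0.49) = 1.20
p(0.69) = 9.73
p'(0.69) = 40.65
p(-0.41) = 0.51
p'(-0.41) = 1.40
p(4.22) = -23.32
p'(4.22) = -29.20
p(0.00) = 1.40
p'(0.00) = 3.28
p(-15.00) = 0.35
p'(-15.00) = -0.03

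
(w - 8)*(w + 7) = w^2 - w - 56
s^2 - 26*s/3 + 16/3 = (s - 8)*(s - 2/3)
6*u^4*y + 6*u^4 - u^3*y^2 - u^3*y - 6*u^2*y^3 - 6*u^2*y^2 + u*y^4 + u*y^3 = (-6*u + y)*(-u + y)*(u + y)*(u*y + u)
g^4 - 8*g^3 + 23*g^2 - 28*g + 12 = (g - 3)*(g - 2)^2*(g - 1)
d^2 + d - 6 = (d - 2)*(d + 3)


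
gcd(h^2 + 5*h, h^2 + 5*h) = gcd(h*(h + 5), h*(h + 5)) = h^2 + 5*h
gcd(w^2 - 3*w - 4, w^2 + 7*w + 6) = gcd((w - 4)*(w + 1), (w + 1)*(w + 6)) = w + 1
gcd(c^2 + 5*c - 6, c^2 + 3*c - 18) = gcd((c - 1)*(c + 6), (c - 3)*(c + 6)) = c + 6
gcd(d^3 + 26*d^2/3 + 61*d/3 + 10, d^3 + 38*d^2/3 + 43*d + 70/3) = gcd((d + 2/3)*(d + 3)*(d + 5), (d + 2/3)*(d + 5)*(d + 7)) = d^2 + 17*d/3 + 10/3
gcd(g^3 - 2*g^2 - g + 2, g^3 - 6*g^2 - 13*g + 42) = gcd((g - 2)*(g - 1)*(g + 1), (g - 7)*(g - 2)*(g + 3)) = g - 2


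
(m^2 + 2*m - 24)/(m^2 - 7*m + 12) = (m + 6)/(m - 3)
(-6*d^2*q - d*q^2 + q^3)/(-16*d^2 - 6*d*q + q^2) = q*(-3*d + q)/(-8*d + q)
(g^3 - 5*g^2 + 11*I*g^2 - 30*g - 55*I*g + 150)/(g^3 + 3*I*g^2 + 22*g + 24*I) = (g^2 + 5*g*(-1 + I) - 25*I)/(g^2 - 3*I*g + 4)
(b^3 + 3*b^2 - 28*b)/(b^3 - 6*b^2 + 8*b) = (b + 7)/(b - 2)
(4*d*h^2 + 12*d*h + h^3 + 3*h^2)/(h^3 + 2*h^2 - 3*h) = (4*d + h)/(h - 1)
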